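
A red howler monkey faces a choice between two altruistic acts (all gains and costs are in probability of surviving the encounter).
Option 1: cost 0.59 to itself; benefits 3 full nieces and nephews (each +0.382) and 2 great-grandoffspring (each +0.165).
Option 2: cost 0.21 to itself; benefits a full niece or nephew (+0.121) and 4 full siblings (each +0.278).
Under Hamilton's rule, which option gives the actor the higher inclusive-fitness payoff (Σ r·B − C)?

Option 1: r to a full niece or nephew = 0.25.
Option 1: r to a great-grandoffspring = 0.125.
Option 1: Σ r·B − C = (3·0.25·0.382 + 2·0.125·0.165) − 0.59 = -0.26225.
Option 2: r to a full niece or nephew = 0.25.
Option 2: r to a full sibling = 0.5.
Option 2: Σ r·B − C = (1·0.25·0.121 + 4·0.5·0.278) − 0.21 = 0.37625.
Option 2 has the higher net inclusive-fitness payoff.

Option 2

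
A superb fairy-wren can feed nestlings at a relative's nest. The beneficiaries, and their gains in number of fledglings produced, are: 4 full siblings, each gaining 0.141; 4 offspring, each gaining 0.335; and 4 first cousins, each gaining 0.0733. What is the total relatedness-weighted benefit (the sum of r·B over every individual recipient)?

r to a full sibling = 0.5 (full sibs share both parents — two paths of length 2: r = 2·(1/2)^2 = 1/2).
r to an offspring = 0.5 (one parent–offspring link: r = (1/2)^1 = 1/2).
r to a first cousin = 1/8 (first cousins share one grandparent pair — two paths of length 4: r = 2·(1/2)^4 = 1/8).
Summing one r·B term per recipient: 4·0.5·0.141 + 4·0.5·0.335 + 4·0.125·0.0733 = 0.98865.

0.98865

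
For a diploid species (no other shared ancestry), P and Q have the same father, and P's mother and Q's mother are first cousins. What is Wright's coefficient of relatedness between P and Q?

0.28125

With two independent routes of shared ancestry, r is the sum of the two contributions.
P and Q are related in two ways: half-sibs through their shared father (r = 1/4) and second cousins through their mothers (r = 1/32).
r = 1/4 + 1/32 = 0.28125.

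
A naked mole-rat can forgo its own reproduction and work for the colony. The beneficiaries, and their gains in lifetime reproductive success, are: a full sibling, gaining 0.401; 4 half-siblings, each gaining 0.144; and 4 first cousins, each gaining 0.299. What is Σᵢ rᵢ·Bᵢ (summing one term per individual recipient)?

r to a full sibling = 1/2 (full sibs share both parents — two paths of length 2: r = 2·(1/2)^2 = 1/2).
r to a half-sibling = 0.25 (half-sibs share one parent — one path of length 2: r = (1/2)^2 = 1/4).
r to a first cousin = 0.125 (first cousins share one grandparent pair — two paths of length 4: r = 2·(1/2)^4 = 1/8).
Summing one r·B term per recipient: 1·0.5·0.401 + 4·0.25·0.144 + 4·0.125·0.299 = 0.494.

0.494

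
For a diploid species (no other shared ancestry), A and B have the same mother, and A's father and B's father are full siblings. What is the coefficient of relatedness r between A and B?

Independent pedigree routes through distinct common ancestors add.
A and B are related in two ways: half-sibs through their shared mother (r = 1/4) and first cousins through their fathers (r = 1/8).
r = 1/4 + 1/8 = 0.375.

0.375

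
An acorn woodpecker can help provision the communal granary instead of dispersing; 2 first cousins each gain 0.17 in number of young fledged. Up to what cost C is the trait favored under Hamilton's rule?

0.0425

r to a first cousin = 1/8 (first cousins share one grandparent pair — two paths of length 4: r = 2·(1/2)^4 = 1/8).
Hamilton's rule: n·r·B > C, so the trait is favored while C < n·r·B = 2·0.125·0.17 = 0.0425.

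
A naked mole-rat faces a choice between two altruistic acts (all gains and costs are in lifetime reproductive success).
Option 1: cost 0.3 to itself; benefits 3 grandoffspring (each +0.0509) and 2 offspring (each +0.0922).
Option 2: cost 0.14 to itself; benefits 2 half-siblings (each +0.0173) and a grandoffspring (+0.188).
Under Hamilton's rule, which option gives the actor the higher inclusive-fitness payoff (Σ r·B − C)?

Option 2

Option 1: r to a grandoffspring = 0.25.
Option 1: r to an offspring = 0.5.
Option 1: Σ r·B − C = (3·0.25·0.0509 + 2·0.5·0.0922) − 0.3 = -0.169625.
Option 2: r to a half-sibling = 0.25.
Option 2: r to a grandoffspring = 0.25.
Option 2: Σ r·B − C = (2·0.25·0.0173 + 1·0.25·0.188) − 0.14 = -0.08435.
Option 2 has the higher net inclusive-fitness payoff.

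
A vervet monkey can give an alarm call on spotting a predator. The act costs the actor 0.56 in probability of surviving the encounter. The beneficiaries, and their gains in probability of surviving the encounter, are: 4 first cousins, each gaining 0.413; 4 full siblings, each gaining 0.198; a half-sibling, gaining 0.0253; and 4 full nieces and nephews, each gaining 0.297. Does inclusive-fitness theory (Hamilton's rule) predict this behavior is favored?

Hamilton's rule: the trait is favored when the sum of r·B over every recipient exceeds the actor's cost C.
r to a first cousin = 0.125 (first cousins share one grandparent pair — two paths of length 4: r = 2·(1/2)^4 = 1/8).
r to a full sibling = 0.5 (full sibs share both parents — two paths of length 2: r = 2·(1/2)^2 = 1/2).
r to a half-sibling = 1/4 (half-sibs share one parent — one path of length 2: r = (1/2)^2 = 1/4).
r to a full niece or nephew = 0.25 (full aunt/uncle↔niece/nephew: two paths of length 3 through the shared grandparent pair: r = 2·(1/2)^3 = 1/4).
Summing one r·B term per recipient: 4·0.125·0.413 + 4·0.5·0.198 + 1·0.25·0.0253 + 4·0.25·0.297 = 0.905825.
0.905825 > 0.56: the indirect benefit exceeds the cost.

Yes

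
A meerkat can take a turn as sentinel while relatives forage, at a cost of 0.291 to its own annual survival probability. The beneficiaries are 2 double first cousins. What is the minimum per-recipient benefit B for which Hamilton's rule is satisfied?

0.582

r to a double first cousin = 1/4 (double first cousins share both grandparent pairs — four paths of length 4: r = 4·(1/2)^4 = 1/4).
Hamilton's rule with n recipients of equal r: n·r·B > C, so B > C/(n·r) = 0.291/(2·0.25) = 0.582.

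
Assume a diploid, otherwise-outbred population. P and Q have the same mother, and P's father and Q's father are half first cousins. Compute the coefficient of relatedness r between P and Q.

Relatedness sums over independent paths through distinct common ancestors.
P and Q are related in two ways: half-sibs through their shared mother (r = 1/4) and half second cousins through their fathers (r = 1/64).
r = 1/4 + 1/64 = 0.265625.

0.265625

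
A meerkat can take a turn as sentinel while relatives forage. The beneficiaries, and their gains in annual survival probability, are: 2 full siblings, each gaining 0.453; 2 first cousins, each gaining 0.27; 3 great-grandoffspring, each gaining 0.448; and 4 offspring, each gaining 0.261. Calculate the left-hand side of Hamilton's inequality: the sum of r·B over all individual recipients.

r to a full sibling = 0.5 (full sibs share both parents — two paths of length 2: r = 2·(1/2)^2 = 1/2).
r to a first cousin = 1/8 (first cousins share one grandparent pair — two paths of length 4: r = 2·(1/2)^4 = 1/8).
r to a great-grandoffspring = 0.125 (three parent–offspring links: r = (1/2)^3 = 1/8).
r to an offspring = 0.5 (one parent–offspring link: r = (1/2)^1 = 1/2).
Summing one r·B term per recipient: 2·0.5·0.453 + 2·0.125·0.27 + 3·0.125·0.448 + 4·0.5·0.261 = 1.2105.

1.2105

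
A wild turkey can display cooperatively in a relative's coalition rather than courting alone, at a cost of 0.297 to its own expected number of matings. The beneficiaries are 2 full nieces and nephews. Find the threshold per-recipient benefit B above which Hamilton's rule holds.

r to a full niece or nephew = 0.25 (full aunt/uncle↔niece/nephew: two paths of length 3 through the shared grandparent pair: r = 2·(1/2)^3 = 1/4).
Hamilton's rule with n recipients of equal r: n·r·B > C, so B > C/(n·r) = 0.297/(2·0.25) = 0.594.

0.594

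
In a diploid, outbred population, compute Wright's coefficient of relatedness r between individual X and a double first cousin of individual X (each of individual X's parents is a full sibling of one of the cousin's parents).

Each parent–offspring link contributes a factor of 1/2, and independent paths through distinct common ancestors add.
Double first cousins share both grandparent pairs — four paths of length 4: r = 4·(1/2)^4 = 1/4.

0.25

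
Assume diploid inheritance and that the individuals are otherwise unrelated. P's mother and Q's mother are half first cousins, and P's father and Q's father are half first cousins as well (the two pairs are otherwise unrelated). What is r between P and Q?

Independent pedigree routes through distinct common ancestors add.
P and Q are related in two ways: half second cousins through their mothers (r = 1/64) and half second cousins through their fathers (r = 1/64).
r = 1/64 + 1/64 = 1/32 = 0.03125.

0.03125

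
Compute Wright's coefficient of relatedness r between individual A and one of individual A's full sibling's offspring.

Each parent–offspring link contributes a factor of 1/2, and independent paths through distinct common ancestors add.
Full aunt/uncle↔niece/nephew: two paths of length 3 through the shared grandparent pair: r = 2·(1/2)^3 = 1/4.

0.25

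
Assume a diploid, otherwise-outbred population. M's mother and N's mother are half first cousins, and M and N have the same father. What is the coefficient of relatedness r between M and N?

With two independent routes of shared ancestry, r is the sum of the two contributions.
M and N are related in two ways: half second cousins through their mothers (r = 1/64) and half-sibs through their shared father (r = 1/4).
r = 1/64 + 1/4 = 0.265625.

0.265625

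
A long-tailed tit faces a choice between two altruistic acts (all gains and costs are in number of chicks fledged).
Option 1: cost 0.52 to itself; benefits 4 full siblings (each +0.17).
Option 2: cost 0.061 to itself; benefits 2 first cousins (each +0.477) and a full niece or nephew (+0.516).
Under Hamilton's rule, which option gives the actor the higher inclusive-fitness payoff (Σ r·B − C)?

Option 1: r to a full sibling = 0.5.
Option 1: Σ r·B − C = (4·0.5·0.17) − 0.52 = -0.18.
Option 2: r to a first cousin = 0.125.
Option 2: r to a full niece or nephew = 0.25.
Option 2: Σ r·B − C = (2·0.125·0.477 + 1·0.25·0.516) − 0.061 = 0.18725.
Option 2 has the higher net inclusive-fitness payoff.

Option 2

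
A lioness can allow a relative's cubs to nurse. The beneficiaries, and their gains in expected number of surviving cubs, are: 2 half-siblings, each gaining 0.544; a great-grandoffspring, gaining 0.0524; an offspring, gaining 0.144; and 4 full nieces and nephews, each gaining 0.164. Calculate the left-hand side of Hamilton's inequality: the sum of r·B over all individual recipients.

0.51455

r to a half-sibling = 0.25 (half-sibs share one parent — one path of length 2: r = (1/2)^2 = 1/4).
r to a great-grandoffspring = 1/8 (three parent–offspring links: r = (1/2)^3 = 1/8).
r to an offspring = 1/2 (one parent–offspring link: r = (1/2)^1 = 1/2).
r to a full niece or nephew = 0.25 (full aunt/uncle↔niece/nephew: two paths of length 3 through the shared grandparent pair: r = 2·(1/2)^3 = 1/4).
Summing one r·B term per recipient: 2·0.25·0.544 + 1·0.125·0.0524 + 1·0.5·0.144 + 4·0.25·0.164 = 0.51455.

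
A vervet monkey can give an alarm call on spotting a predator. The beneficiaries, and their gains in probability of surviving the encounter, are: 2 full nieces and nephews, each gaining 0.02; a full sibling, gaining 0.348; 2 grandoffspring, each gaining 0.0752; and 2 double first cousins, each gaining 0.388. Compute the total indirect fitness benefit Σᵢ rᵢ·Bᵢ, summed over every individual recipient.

r to a full niece or nephew = 0.25 (full aunt/uncle↔niece/nephew: two paths of length 3 through the shared grandparent pair: r = 2·(1/2)^3 = 1/4).
r to a full sibling = 1/2 (full sibs share both parents — two paths of length 2: r = 2·(1/2)^2 = 1/2).
r to a grandoffspring = 0.25 (two parent–offspring links: r = (1/2)^2 = 1/4).
r to a double first cousin = 1/4 (double first cousins share both grandparent pairs — four paths of length 4: r = 4·(1/2)^4 = 1/4).
Summing one r·B term per recipient: 2·0.25·0.02 + 1·0.5·0.348 + 2·0.25·0.0752 + 2·0.25·0.388 = 0.4156.

0.4156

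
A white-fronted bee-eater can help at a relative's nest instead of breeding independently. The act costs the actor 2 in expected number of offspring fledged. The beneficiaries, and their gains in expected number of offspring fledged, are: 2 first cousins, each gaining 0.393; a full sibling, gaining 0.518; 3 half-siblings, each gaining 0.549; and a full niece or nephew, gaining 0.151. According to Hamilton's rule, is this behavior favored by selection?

Hamilton's rule: the trait is favored when the sum of r·B over every recipient exceeds the actor's cost C.
r to a first cousin = 1/8 (first cousins share one grandparent pair — two paths of length 4: r = 2·(1/2)^4 = 1/8).
r to a full sibling = 1/2 (full sibs share both parents — two paths of length 2: r = 2·(1/2)^2 = 1/2).
r to a half-sibling = 0.25 (half-sibs share one parent — one path of length 2: r = (1/2)^2 = 1/4).
r to a full niece or nephew = 1/4 (full aunt/uncle↔niece/nephew: two paths of length 3 through the shared grandparent pair: r = 2·(1/2)^3 = 1/4).
Summing one r·B term per recipient: 2·0.125·0.393 + 1·0.5·0.518 + 3·0.25·0.549 + 1·0.25·0.151 = 0.80675.
0.80675 < 2: the indirect benefit is less than the cost.

No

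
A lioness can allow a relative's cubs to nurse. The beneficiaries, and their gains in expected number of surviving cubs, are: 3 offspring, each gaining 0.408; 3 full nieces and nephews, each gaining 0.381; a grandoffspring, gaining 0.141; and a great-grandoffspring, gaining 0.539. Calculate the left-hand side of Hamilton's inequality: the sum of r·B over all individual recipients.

r to an offspring = 0.5 (one parent–offspring link: r = (1/2)^1 = 1/2).
r to a full niece or nephew = 1/4 (full aunt/uncle↔niece/nephew: two paths of length 3 through the shared grandparent pair: r = 2·(1/2)^3 = 1/4).
r to a grandoffspring = 0.25 (two parent–offspring links: r = (1/2)^2 = 1/4).
r to a great-grandoffspring = 1/8 (three parent–offspring links: r = (1/2)^3 = 1/8).
Summing one r·B term per recipient: 3·0.5·0.408 + 3·0.25·0.381 + 1·0.25·0.141 + 1·0.125·0.539 = 1.000375.

1.000375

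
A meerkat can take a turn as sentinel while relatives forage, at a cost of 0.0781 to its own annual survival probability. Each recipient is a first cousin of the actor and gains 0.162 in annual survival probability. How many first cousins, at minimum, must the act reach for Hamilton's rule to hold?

r to a first cousin = 1/8 (first cousins share one grandparent pair — two paths of length 4: r = 2·(1/2)^4 = 1/8).
Hamilton's rule: n·r·B > C  ⇒  n > C/(r·B) = 0.0781/(0.125·0.162) = 3.857.
The smallest integer exceeding 3.857 is 4.

4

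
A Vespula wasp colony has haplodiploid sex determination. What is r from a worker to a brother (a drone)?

Her haploid brother carries none of their father's genes and a random half of their mother's genome; that half matches the maternal half of her own genome with probability 1/2: r = 1/2 · 1/2 = 1/4.

0.25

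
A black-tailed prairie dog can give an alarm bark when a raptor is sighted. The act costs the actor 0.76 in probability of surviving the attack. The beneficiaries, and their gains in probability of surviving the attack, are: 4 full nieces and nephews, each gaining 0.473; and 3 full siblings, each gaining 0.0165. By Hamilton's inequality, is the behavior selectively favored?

Hamilton's rule: the trait is favored when the sum of r·B over every recipient exceeds the actor's cost C.
r to a full niece or nephew = 0.25 (full aunt/uncle↔niece/nephew: two paths of length 3 through the shared grandparent pair: r = 2·(1/2)^3 = 1/4).
r to a full sibling = 0.5 (full sibs share both parents — two paths of length 2: r = 2·(1/2)^2 = 1/2).
Summing one r·B term per recipient: 4·0.25·0.473 + 3·0.5·0.0165 = 0.49775.
0.49775 < 0.76: the indirect benefit is less than the cost.

No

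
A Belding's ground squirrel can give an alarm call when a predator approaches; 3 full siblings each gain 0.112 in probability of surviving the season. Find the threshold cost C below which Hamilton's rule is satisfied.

r to a full sibling = 0.5 (full sibs share both parents — two paths of length 2: r = 2·(1/2)^2 = 1/2).
Hamilton's rule: n·r·B > C, so the trait is favored while C < n·r·B = 3·0.5·0.112 = 0.168.

0.168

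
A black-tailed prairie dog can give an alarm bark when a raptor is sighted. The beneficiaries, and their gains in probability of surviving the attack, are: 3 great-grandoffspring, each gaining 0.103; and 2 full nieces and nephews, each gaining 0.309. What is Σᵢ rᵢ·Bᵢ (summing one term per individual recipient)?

0.193125

r to a great-grandoffspring = 0.125 (three parent–offspring links: r = (1/2)^3 = 1/8).
r to a full niece or nephew = 1/4 (full aunt/uncle↔niece/nephew: two paths of length 3 through the shared grandparent pair: r = 2·(1/2)^3 = 1/4).
Summing one r·B term per recipient: 3·0.125·0.103 + 2·0.25·0.309 = 0.193125.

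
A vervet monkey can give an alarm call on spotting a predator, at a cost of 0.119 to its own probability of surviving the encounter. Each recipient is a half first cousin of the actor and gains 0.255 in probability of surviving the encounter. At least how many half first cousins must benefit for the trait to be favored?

r to a half first cousin = 1/16 (half first cousins share one grandparent — one path of length 4: r = (1/2)^4 = 1/16).
Hamilton's rule: n·r·B > C  ⇒  n > C/(r·B) = 0.119/(0.0625·0.255) = 7.467.
The smallest integer exceeding 7.467 is 8.

8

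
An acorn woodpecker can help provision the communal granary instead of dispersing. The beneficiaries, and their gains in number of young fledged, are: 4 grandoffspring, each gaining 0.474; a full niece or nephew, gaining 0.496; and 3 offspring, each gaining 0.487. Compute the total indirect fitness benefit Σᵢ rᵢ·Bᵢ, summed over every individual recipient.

r to a grandoffspring = 0.25 (two parent–offspring links: r = (1/2)^2 = 1/4).
r to a full niece or nephew = 0.25 (full aunt/uncle↔niece/nephew: two paths of length 3 through the shared grandparent pair: r = 2·(1/2)^3 = 1/4).
r to an offspring = 1/2 (one parent–offspring link: r = (1/2)^1 = 1/2).
Summing one r·B term per recipient: 4·0.25·0.474 + 1·0.25·0.496 + 3·0.5·0.487 = 1.3285.

1.3285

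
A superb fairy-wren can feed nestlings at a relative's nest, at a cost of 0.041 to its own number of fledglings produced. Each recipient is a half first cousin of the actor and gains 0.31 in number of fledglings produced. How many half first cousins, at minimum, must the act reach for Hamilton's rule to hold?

r to a half first cousin = 0.0625 (half first cousins share one grandparent — one path of length 4: r = (1/2)^4 = 1/16).
Hamilton's rule: n·r·B > C  ⇒  n > C/(r·B) = 0.041/(0.0625·0.31) = 2.116.
The smallest integer exceeding 2.116 is 3.

3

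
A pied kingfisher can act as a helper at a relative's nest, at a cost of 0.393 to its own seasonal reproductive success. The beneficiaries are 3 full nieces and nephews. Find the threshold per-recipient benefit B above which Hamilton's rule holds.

0.524

r to a full niece or nephew = 0.25 (full aunt/uncle↔niece/nephew: two paths of length 3 through the shared grandparent pair: r = 2·(1/2)^3 = 1/4).
Hamilton's rule with n recipients of equal r: n·r·B > C, so B > C/(n·r) = 0.393/(3·0.25) = 0.524.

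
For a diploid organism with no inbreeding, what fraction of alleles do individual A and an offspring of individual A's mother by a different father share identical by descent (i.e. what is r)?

Each parent–offspring link contributes a factor of 1/2, and independent paths through distinct common ancestors add.
Half-sibs share one parent — one path of length 2: r = (1/2)^2 = 1/4.

0.25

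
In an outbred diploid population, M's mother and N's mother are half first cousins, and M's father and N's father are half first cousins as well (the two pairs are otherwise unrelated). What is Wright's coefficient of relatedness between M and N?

0.03125

Relatedness sums over independent paths through distinct common ancestors.
M and N are related in two ways: half second cousins through their mothers (r = 1/64) and half second cousins through their fathers (r = 1/64).
r = 1/64 + 1/64 = 1/32 = 0.03125.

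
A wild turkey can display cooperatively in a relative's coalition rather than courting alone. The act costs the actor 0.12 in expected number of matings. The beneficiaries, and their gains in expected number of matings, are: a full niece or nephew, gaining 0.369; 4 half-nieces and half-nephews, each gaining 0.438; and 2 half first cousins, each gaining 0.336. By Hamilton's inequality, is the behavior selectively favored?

Yes

Hamilton's rule: the trait is favored when the sum of r·B over every recipient exceeds the actor's cost C.
r to a full niece or nephew = 0.25 (full aunt/uncle↔niece/nephew: two paths of length 3 through the shared grandparent pair: r = 2·(1/2)^3 = 1/4).
r to a half-niece or half-nephew = 1/8 (half-aunt/uncle↔niece/nephew: one path of length 3: r = (1/2)^3 = 1/8).
r to a half first cousin = 1/16 (half first cousins share one grandparent — one path of length 4: r = (1/2)^4 = 1/16).
Summing one r·B term per recipient: 1·0.25·0.369 + 4·0.125·0.438 + 2·0.0625·0.336 = 0.35325.
0.35325 > 0.12: the indirect benefit exceeds the cost.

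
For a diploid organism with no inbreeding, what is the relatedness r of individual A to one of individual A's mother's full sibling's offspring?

0.125

Each parent–offspring link contributes a factor of 1/2, and independent paths through distinct common ancestors add.
First cousins share one grandparent pair — two paths of length 4: r = 2·(1/2)^4 = 1/8.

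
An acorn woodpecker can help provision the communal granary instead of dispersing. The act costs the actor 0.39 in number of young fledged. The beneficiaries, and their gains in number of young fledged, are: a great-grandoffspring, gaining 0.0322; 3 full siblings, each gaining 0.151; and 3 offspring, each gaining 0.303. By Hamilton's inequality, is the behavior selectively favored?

Yes

Hamilton's rule: the trait is favored when the sum of r·B over every recipient exceeds the actor's cost C.
r to a great-grandoffspring = 1/8 (three parent–offspring links: r = (1/2)^3 = 1/8).
r to a full sibling = 0.5 (full sibs share both parents — two paths of length 2: r = 2·(1/2)^2 = 1/2).
r to an offspring = 1/2 (one parent–offspring link: r = (1/2)^1 = 1/2).
Summing one r·B term per recipient: 1·0.125·0.0322 + 3·0.5·0.151 + 3·0.5·0.303 = 0.685025.
0.685025 > 0.39: the indirect benefit exceeds the cost.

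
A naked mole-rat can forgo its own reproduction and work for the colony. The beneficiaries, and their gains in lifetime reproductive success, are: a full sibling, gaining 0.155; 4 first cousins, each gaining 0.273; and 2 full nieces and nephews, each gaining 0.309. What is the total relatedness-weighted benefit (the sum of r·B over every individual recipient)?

0.3685

r to a full sibling = 0.5 (full sibs share both parents — two paths of length 2: r = 2·(1/2)^2 = 1/2).
r to a first cousin = 1/8 (first cousins share one grandparent pair — two paths of length 4: r = 2·(1/2)^4 = 1/8).
r to a full niece or nephew = 1/4 (full aunt/uncle↔niece/nephew: two paths of length 3 through the shared grandparent pair: r = 2·(1/2)^3 = 1/4).
Summing one r·B term per recipient: 1·0.5·0.155 + 4·0.125·0.273 + 2·0.25·0.309 = 0.3685.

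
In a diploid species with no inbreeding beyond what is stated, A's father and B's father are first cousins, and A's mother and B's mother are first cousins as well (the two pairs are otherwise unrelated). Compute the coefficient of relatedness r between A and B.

With two independent routes of shared ancestry, r is the sum of the two contributions.
A and B are related in two ways: second cousins through their fathers (r = 1/32) and second cousins through their mothers (r = 1/32).
r = 1/32 + 1/32 = 1/16 = 0.0625.

0.0625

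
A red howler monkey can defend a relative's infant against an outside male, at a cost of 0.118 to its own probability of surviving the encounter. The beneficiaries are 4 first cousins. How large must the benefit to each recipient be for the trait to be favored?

0.236

r to a first cousin = 0.125 (first cousins share one grandparent pair — two paths of length 4: r = 2·(1/2)^4 = 1/8).
Hamilton's rule with n recipients of equal r: n·r·B > C, so B > C/(n·r) = 0.118/(4·0.125) = 0.236.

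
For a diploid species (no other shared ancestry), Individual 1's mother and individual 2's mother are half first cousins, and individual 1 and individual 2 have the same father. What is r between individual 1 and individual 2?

With two independent routes of shared ancestry, r is the sum of the two contributions.
Individual 1 and individual 2 are related in two ways: half second cousins through their mothers (r = 1/64) and half-sibs through their shared father (r = 1/4).
r = 1/64 + 1/4 = 17/64 = 0.265625.

0.265625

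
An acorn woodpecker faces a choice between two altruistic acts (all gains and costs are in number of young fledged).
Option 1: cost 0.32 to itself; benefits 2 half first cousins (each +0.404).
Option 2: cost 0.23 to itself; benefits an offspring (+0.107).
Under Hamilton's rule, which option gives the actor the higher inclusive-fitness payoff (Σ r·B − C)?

Option 2

Option 1: r to a half first cousin = 0.0625.
Option 1: Σ r·B − C = (2·0.0625·0.404) − 0.32 = -0.2695.
Option 2: r to an offspring = 0.5.
Option 2: Σ r·B − C = (1·0.5·0.107) − 0.23 = -0.1765.
Option 2 has the higher net inclusive-fitness payoff.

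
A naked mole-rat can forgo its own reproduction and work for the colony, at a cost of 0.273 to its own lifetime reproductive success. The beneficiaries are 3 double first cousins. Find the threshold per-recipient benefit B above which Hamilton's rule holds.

r to a double first cousin = 0.25 (double first cousins share both grandparent pairs — four paths of length 4: r = 4·(1/2)^4 = 1/4).
Hamilton's rule with n recipients of equal r: n·r·B > C, so B > C/(n·r) = 0.273/(3·0.25) = 0.364.

0.364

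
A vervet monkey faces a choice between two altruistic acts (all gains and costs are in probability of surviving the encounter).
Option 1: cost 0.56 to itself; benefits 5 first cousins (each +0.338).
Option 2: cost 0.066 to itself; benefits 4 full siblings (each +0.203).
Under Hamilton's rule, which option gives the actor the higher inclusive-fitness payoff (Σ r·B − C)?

Option 2

Option 1: r to a first cousin = 0.125.
Option 1: Σ r·B − C = (5·0.125·0.338) − 0.56 = -0.34875.
Option 2: r to a full sibling = 0.5.
Option 2: Σ r·B − C = (4·0.5·0.203) − 0.066 = 0.34.
Option 2 has the higher net inclusive-fitness payoff.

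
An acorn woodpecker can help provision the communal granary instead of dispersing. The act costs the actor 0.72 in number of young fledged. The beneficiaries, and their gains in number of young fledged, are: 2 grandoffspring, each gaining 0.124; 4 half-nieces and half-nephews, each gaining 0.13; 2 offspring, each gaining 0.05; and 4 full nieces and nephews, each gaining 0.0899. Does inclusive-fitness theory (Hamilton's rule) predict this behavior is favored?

No

Hamilton's rule: the trait is favored when the sum of r·B over every recipient exceeds the actor's cost C.
r to a grandoffspring = 0.25 (two parent–offspring links: r = (1/2)^2 = 1/4).
r to a half-niece or half-nephew = 1/8 (half-aunt/uncle↔niece/nephew: one path of length 3: r = (1/2)^3 = 1/8).
r to an offspring = 1/2 (one parent–offspring link: r = (1/2)^1 = 1/2).
r to a full niece or nephew = 0.25 (full aunt/uncle↔niece/nephew: two paths of length 3 through the shared grandparent pair: r = 2·(1/2)^3 = 1/4).
Summing one r·B term per recipient: 2·0.25·0.124 + 4·0.125·0.13 + 2·0.5·0.05 + 4·0.25·0.0899 = 0.2669.
0.2669 < 0.72: the indirect benefit is less than the cost.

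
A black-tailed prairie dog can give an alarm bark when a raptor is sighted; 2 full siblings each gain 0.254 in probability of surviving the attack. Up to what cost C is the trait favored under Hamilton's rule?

r to a full sibling = 0.5 (full sibs share both parents — two paths of length 2: r = 2·(1/2)^2 = 1/2).
Hamilton's rule: n·r·B > C, so the trait is favored while C < n·r·B = 2·0.5·0.254 = 0.254.

0.254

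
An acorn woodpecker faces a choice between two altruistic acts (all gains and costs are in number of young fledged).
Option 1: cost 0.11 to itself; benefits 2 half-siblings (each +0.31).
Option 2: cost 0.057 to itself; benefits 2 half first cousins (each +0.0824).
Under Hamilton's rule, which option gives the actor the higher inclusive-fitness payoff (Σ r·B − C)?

Option 1: r to a half-sibling = 0.25.
Option 1: Σ r·B − C = (2·0.25·0.31) − 0.11 = 0.045.
Option 2: r to a half first cousin = 0.0625.
Option 2: Σ r·B − C = (2·0.0625·0.0824) − 0.057 = -0.0467.
Option 1 has the higher net inclusive-fitness payoff.

Option 1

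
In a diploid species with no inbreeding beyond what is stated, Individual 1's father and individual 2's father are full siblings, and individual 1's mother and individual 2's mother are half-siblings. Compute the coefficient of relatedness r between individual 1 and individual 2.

0.1875

Independent pedigree routes through distinct common ancestors add.
Individual 1 and individual 2 are related in two ways: first cousins through their fathers (r = 1/8) and half first cousins through their mothers (r = 1/16).
r = 1/8 + 1/16 = 3/16 = 0.1875.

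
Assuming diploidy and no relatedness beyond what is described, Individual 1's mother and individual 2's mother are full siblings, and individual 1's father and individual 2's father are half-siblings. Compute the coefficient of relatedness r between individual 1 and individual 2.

0.1875

With two independent routes of shared ancestry, r is the sum of the two contributions.
Individual 1 and individual 2 are related in two ways: first cousins through their mothers (r = 1/8) and half first cousins through their fathers (r = 1/16).
r = 1/8 + 1/16 = 0.1875.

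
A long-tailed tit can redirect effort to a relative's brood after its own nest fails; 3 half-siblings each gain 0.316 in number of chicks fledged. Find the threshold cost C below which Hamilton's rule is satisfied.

r to a half-sibling = 1/4 (half-sibs share one parent — one path of length 2: r = (1/2)^2 = 1/4).
Hamilton's rule: n·r·B > C, so the trait is favored while C < n·r·B = 3·0.25·0.316 = 0.237.

0.237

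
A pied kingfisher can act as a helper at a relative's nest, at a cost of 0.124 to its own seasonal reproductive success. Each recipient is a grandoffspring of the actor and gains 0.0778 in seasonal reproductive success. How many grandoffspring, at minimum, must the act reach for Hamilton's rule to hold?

r to a grandoffspring = 0.25 (two parent–offspring links: r = (1/2)^2 = 1/4).
Hamilton's rule: n·r·B > C  ⇒  n > C/(r·B) = 0.124/(0.25·0.0778) = 6.375.
The smallest integer exceeding 6.375 is 7.

7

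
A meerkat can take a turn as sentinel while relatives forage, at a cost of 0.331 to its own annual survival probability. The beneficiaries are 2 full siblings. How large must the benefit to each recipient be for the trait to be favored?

0.331

r to a full sibling = 0.5 (full sibs share both parents — two paths of length 2: r = 2·(1/2)^2 = 1/2).
Hamilton's rule with n recipients of equal r: n·r·B > C, so B > C/(n·r) = 0.331/(2·0.5) = 0.331.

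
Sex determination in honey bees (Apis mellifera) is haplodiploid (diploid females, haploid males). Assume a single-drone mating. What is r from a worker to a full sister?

Haplodiploid full sisters inherit their father's entire haploid genome identically (contributing 1/2) and on average half of their mother's contribution (1/2 · 1/2 = 1/4); r = 1/2 + 1/4 = 3/4.

0.75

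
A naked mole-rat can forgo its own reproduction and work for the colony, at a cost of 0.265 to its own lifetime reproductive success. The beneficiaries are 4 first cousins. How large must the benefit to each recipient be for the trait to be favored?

0.53

r to a first cousin = 0.125 (first cousins share one grandparent pair — two paths of length 4: r = 2·(1/2)^4 = 1/8).
Hamilton's rule with n recipients of equal r: n·r·B > C, so B > C/(n·r) = 0.265/(4·0.125) = 0.53.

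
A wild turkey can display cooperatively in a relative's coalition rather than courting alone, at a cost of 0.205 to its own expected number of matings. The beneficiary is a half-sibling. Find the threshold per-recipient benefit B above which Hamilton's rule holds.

r to a half-sibling = 1/4 (half-sibs share one parent — one path of length 2: r = (1/2)^2 = 1/4).
Hamilton's rule with n recipients of equal r: n·r·B > C, so B > C/(n·r) = 0.205/(1·0.25) = 0.82.

0.82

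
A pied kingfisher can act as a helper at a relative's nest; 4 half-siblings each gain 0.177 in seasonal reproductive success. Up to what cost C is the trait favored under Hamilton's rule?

0.177

r to a half-sibling = 1/4 (half-sibs share one parent — one path of length 2: r = (1/2)^2 = 1/4).
Hamilton's rule: n·r·B > C, so the trait is favored while C < n·r·B = 4·0.25·0.177 = 0.177.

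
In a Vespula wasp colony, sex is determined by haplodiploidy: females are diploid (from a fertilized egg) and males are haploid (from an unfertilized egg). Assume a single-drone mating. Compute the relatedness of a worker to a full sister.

0.75

Haplodiploid full sisters inherit their father's entire haploid genome identically (contributing 1/2) and on average half of their mother's contribution (1/2 · 1/2 = 1/4); r = 1/2 + 1/4 = 3/4.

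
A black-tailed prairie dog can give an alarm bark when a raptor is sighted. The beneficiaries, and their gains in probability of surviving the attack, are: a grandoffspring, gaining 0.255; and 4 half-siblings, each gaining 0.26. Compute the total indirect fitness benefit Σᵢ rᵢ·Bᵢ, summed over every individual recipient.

r to a grandoffspring = 1/4 (two parent–offspring links: r = (1/2)^2 = 1/4).
r to a half-sibling = 1/4 (half-sibs share one parent — one path of length 2: r = (1/2)^2 = 1/4).
Summing one r·B term per recipient: 1·0.25·0.255 + 4·0.25·0.26 = 0.32375.

0.32375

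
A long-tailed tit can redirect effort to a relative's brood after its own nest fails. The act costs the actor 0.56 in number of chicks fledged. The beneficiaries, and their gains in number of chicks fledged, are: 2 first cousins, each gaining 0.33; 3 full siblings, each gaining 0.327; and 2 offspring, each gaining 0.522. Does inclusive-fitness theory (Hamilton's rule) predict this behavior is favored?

Hamilton's rule: the trait is favored when the sum of r·B over every recipient exceeds the actor's cost C.
r to a first cousin = 1/8 (first cousins share one grandparent pair — two paths of length 4: r = 2·(1/2)^4 = 1/8).
r to a full sibling = 0.5 (full sibs share both parents — two paths of length 2: r = 2·(1/2)^2 = 1/2).
r to an offspring = 1/2 (one parent–offspring link: r = (1/2)^1 = 1/2).
Summing one r·B term per recipient: 2·0.125·0.33 + 3·0.5·0.327 + 2·0.5·0.522 = 1.095.
1.095 > 0.56: the indirect benefit exceeds the cost.

Yes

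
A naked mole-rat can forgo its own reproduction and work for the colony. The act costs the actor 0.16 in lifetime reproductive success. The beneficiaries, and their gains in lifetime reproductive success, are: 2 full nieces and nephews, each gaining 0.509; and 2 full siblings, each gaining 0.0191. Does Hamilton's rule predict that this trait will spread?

Hamilton's rule: the trait is favored when the sum of r·B over every recipient exceeds the actor's cost C.
r to a full niece or nephew = 0.25 (full aunt/uncle↔niece/nephew: two paths of length 3 through the shared grandparent pair: r = 2·(1/2)^3 = 1/4).
r to a full sibling = 0.5 (full sibs share both parents — two paths of length 2: r = 2·(1/2)^2 = 1/2).
Summing one r·B term per recipient: 2·0.25·0.509 + 2·0.5·0.0191 = 0.2736.
0.2736 > 0.16: the indirect benefit exceeds the cost.

Yes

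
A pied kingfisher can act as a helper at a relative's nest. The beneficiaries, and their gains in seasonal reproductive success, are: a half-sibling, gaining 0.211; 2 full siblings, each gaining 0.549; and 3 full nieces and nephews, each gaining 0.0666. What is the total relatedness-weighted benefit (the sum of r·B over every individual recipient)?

r to a half-sibling = 0.25 (half-sibs share one parent — one path of length 2: r = (1/2)^2 = 1/4).
r to a full sibling = 1/2 (full sibs share both parents — two paths of length 2: r = 2·(1/2)^2 = 1/2).
r to a full niece or nephew = 1/4 (full aunt/uncle↔niece/nephew: two paths of length 3 through the shared grandparent pair: r = 2·(1/2)^3 = 1/4).
Summing one r·B term per recipient: 1·0.25·0.211 + 2·0.5·0.549 + 3·0.25·0.0666 = 0.6517.

0.6517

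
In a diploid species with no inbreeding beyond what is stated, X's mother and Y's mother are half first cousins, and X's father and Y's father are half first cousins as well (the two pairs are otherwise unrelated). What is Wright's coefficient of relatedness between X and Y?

Relatedness sums over independent paths through distinct common ancestors.
X and Y are related in two ways: half second cousins through their mothers (r = 1/64) and half second cousins through their fathers (r = 1/64).
r = 1/64 + 1/64 = 1/32 = 0.03125.

0.03125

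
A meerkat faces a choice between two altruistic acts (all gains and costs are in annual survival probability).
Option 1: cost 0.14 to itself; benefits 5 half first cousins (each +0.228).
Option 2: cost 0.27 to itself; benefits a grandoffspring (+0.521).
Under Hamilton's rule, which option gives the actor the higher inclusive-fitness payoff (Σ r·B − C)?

Option 1: r to a half first cousin = 0.0625.
Option 1: Σ r·B − C = (5·0.0625·0.228) − 0.14 = -0.06875.
Option 2: r to a grandoffspring = 0.25.
Option 2: Σ r·B − C = (1·0.25·0.521) − 0.27 = -0.13975.
Option 1 has the higher net inclusive-fitness payoff.

Option 1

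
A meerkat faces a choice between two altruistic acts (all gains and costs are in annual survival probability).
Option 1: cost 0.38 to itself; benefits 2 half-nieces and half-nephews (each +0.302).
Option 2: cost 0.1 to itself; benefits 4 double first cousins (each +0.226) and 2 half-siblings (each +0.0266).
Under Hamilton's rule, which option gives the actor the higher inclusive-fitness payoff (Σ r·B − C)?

Option 1: r to a half-niece or half-nephew = 0.125.
Option 1: Σ r·B − C = (2·0.125·0.302) − 0.38 = -0.3045.
Option 2: r to a double first cousin = 0.25.
Option 2: r to a half-sibling = 0.25.
Option 2: Σ r·B − C = (4·0.25·0.226 + 2·0.25·0.0266) − 0.1 = 0.1393.
Option 2 has the higher net inclusive-fitness payoff.

Option 2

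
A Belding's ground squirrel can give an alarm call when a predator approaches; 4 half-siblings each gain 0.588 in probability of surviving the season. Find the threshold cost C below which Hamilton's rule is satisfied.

r to a half-sibling = 0.25 (half-sibs share one parent — one path of length 2: r = (1/2)^2 = 1/4).
Hamilton's rule: n·r·B > C, so the trait is favored while C < n·r·B = 4·0.25·0.588 = 0.588.

0.588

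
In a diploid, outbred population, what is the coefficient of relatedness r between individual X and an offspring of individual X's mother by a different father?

Each parent–offspring link contributes a factor of 1/2, and independent paths through distinct common ancestors add.
Half-sibs share one parent — one path of length 2: r = (1/2)^2 = 1/4.

0.25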